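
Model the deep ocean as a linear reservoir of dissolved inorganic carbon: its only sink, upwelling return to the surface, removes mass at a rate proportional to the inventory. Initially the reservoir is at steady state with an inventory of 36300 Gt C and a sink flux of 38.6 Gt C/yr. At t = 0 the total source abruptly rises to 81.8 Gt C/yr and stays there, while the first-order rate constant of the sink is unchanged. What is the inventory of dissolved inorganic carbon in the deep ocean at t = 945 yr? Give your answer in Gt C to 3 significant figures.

62100 Gt C

The sink rate constant is k = F₀/M₀ = 38.6/36300 = 0.001063 yr⁻¹.
Solving dM/dt = F₁ − kM with M(0) = M₀ gives M(t) = F₁/k + (M₀ − F₁/k)·e^(−kt).
F₁/k = 81.8/0.001063 = 76926 Gt C; kt = 0.001063 × 945 = 1.005, e^(−kt) = 0.3661.
M(945) = 76926 + (36300 − 76926) × 0.3661 = 76926 − 14870 = 62053 Gt C.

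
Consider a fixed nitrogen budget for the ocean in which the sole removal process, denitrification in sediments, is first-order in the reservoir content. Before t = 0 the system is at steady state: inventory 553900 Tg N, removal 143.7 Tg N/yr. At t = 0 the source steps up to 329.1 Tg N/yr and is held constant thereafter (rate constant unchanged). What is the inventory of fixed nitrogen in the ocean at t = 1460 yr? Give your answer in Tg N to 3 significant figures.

τ = M₀/F₀ = 553900/143.7 = 3855 yr; rate constant k = 1/τ.
New steady state M_∞ = F₁/k = F₁·τ = 329.1 × 3855 = 1.2685×10^6 Tg N.
M(t) = M_∞ + (M₀ − M_∞)·e^(−t/τ); t/τ = 1460/3855 = 0.3788, so e^(−t/τ) = 0.6847.
M(t) = 1.2685×10^6 − 714600 × 0.6847 = 779220 Tg N.

779000 Tg N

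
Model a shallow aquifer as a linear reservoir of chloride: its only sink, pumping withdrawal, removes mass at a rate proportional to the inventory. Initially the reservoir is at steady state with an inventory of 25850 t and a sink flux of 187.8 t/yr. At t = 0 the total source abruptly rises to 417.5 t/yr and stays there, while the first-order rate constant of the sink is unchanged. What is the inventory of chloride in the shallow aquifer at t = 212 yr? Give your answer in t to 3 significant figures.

50700 t

The sink rate constant is k = F₀/M₀ = 187.8/25850 = 0.007265 yr⁻¹.
Solving dM/dt = F₁ − kM with M(0) = M₀ gives M(t) = F₁/k + (M₀ − F₁/k)·e^(−kt).
F₁/k = 417.5/0.007265 = 57467 t; kt = 0.007265 × 212 = 1.540, e^(−kt) = 0.2143.
M(212) = 57467 + (25850 − 57467) × 0.2143 = 57467 − 6777 = 50690 t.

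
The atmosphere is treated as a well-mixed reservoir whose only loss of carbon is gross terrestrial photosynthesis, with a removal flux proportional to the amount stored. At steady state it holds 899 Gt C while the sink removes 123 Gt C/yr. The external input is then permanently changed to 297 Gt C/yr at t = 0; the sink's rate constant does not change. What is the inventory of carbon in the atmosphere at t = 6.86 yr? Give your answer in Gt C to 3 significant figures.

1670 Gt C

τ = M₀/F₀ = 899/123 = 7.309 yr; rate constant k = 1/τ.
New steady state M_∞ = F₁/k = F₁·τ = 297 × 7.309 = 2170.8 Gt C.
M(t) = M_∞ + (M₀ − M_∞)·e^(−t/τ); t/τ = 6.86/7.309 = 0.9386, so e^(−t/τ) = 0.3912.
M(t) = 2170.8 − 1272 × 0.3912 = 1673.3 Gt C.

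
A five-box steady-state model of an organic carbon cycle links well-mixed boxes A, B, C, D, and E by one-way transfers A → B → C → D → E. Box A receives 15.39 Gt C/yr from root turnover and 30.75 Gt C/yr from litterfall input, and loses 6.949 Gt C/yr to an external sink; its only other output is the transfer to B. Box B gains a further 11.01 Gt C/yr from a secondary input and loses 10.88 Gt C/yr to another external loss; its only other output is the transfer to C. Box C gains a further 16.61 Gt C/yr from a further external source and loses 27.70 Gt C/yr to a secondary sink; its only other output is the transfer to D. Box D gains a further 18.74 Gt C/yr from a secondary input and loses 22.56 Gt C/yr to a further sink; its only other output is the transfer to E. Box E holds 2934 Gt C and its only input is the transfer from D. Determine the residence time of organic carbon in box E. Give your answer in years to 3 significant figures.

Box A: F(A→B) = (15.39 + 30.75) − 6.949 = 39.191 Gt C/yr.
Box B: F(B→C) = (39.191 + 11.01) − 10.88 = 39.321 Gt C/yr.
Box C: F(C→D) = (39.321 + 16.61) − 27.70 = 28.231 Gt C/yr.
Box D: F(D→E) = (28.231 + 18.74) − 22.56 = 24.411 Gt C/yr.
Box E throughput = its input = 24.411 Gt C/yr; τ = 2934 / 24.411 = 120.2 yr.

120 yr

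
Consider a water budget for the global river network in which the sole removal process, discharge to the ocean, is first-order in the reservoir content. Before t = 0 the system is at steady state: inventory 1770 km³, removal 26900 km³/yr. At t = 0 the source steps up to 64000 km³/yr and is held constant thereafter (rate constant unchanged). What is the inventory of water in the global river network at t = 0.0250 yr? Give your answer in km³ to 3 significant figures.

2540 km³

The sink rate constant is k = F₀/M₀ = 26900/1770 = 15.20 yr⁻¹.
Solving dM/dt = F₁ − kM with M(0) = M₀ gives M(t) = F₁/k + (M₀ − F₁/k)·e^(−kt).
F₁/k = 64000/15.20 = 4211.2 km³; kt = 15.20 × 0.0250 = 0.3799, e^(−kt) = 0.6839.
M(0.0250) = 4211.2 + (1770 − 4211.2) × 0.6839 = 4211.2 − 1670 = 2541.6 km³.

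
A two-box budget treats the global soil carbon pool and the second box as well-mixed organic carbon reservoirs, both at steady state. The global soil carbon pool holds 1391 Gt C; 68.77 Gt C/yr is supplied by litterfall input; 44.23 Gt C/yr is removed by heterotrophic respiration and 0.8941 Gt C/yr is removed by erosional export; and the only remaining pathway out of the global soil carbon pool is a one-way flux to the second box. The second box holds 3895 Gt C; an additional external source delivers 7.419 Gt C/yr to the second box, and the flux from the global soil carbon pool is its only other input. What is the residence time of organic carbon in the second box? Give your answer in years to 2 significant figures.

Balance the global soil carbon pool: ΣF_in = 68.770 Gt C/yr.
Flux to the second box = ΣF_in − (44.23 + 0.8941) = 23.646 Gt C/yr.
Total input to the second box = 23.646 + 7.419 = 31.065 Gt C/yr; at steady state this equals its total output.
τ = M / F = 3895 / 31.065 = 125.4 yr.

130 yr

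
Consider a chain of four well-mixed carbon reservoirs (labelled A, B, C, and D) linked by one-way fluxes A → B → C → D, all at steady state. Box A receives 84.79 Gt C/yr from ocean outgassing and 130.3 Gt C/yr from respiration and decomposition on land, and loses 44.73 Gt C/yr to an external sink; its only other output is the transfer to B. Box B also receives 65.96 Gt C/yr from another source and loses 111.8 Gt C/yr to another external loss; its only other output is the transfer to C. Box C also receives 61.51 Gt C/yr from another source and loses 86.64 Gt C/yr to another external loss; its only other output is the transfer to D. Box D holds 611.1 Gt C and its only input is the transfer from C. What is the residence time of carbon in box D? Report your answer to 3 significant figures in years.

Box A: F(A→B) = (84.79 + 130.3) − 44.73 = 170.36 Gt C/yr.
Box B: F(B→C) = (170.36 + 65.96) − 111.8 = 124.52 Gt C/yr.
Box C: F(C→D) = (124.52 + 61.51) − 86.64 = 99.390 Gt C/yr.
Box D throughput = its input = 99.390 Gt C/yr; τ = 611.1 / 99.390 = 6.149 yr.

6.15 yr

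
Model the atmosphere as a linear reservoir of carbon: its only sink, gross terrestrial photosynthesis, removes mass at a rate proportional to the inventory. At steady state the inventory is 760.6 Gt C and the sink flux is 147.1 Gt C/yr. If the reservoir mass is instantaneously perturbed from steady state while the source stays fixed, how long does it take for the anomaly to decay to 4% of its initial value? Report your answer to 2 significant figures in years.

17 yr

For a linear reservoir the anomaly decays as exp(−t/τ) with τ = M/F = 760.6/147.1 = 5.171 yr.
exp(−t/τ) = 0.04 ⇒ t = −τ ln(0.04) = 5.171 × 3.219 = 16.64 yr.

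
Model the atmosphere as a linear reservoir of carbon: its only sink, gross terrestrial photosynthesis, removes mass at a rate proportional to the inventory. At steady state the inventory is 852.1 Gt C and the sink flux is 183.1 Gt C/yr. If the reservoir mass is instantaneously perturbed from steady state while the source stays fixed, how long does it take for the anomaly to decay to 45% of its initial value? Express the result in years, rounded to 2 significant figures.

3.7 yr

For a linear reservoir the anomaly decays as exp(−t/τ) with τ = M/F = 852.1/183.1 = 4.654 yr.
exp(−t/τ) = 0.45 ⇒ t = −τ ln(0.45) = 4.654 × 0.7985 = 3.716 yr.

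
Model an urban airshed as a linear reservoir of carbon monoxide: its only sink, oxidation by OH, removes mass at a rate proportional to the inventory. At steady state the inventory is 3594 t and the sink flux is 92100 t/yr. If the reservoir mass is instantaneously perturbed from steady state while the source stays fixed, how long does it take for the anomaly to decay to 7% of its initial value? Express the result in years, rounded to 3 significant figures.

For a linear reservoir the anomaly decays as exp(−t/τ) with τ = M/F = 3594/92100 = 0.03902 yr.
exp(−t/τ) = 0.07 ⇒ t = −τ ln(0.07) = 0.03902 × 2.659 = 0.1038 yr.

0.104 yr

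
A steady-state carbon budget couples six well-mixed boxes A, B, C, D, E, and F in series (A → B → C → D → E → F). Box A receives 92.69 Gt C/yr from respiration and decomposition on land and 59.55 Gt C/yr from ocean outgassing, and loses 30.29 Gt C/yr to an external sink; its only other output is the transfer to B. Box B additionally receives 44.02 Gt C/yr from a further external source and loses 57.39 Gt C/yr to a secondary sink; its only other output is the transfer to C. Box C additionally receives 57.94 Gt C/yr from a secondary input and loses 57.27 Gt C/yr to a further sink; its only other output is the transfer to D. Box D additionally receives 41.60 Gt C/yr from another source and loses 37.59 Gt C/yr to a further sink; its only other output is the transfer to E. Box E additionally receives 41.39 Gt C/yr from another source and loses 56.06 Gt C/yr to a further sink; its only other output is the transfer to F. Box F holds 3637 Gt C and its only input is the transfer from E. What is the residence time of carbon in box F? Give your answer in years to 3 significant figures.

36.9 yr

Box A: F(A→B) = (92.69 + 59.55) − 30.29 = 121.95 Gt C/yr.
Box B: F(B→C) = (121.95 + 44.02) − 57.39 = 108.58 Gt C/yr.
Box C: F(C→D) = (108.58 + 57.94) − 57.27 = 109.25 Gt C/yr.
Box D: F(D→E) = (109.25 + 41.60) − 37.59 = 113.26 Gt C/yr.
Box E: F(E→F) = (113.26 + 41.39) − 56.06 = 98.590 Gt C/yr.
Box F throughput = its input = 98.590 Gt C/yr; τ = 3637 / 98.590 = 36.89 yr.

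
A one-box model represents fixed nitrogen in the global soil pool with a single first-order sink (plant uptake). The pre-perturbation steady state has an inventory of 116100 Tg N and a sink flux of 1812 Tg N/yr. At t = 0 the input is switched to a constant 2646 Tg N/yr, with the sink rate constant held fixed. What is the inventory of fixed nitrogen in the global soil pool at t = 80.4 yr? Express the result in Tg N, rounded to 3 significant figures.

τ = M₀/F₀ = 116100/1812 = 64.07 yr; rate constant k = 1/τ.
New steady state M_∞ = F₁/k = F₁·τ = 2646 × 64.07 = 169540 Tg N.
M(t) = M_∞ + (M₀ − M_∞)·e^(−t/τ); t/τ = 80.4/64.07 = 1.255, so e^(−t/τ) = 0.2851.
M(t) = 169540 − 53440 × 0.2851 = 154300 Tg N.

154000 Tg N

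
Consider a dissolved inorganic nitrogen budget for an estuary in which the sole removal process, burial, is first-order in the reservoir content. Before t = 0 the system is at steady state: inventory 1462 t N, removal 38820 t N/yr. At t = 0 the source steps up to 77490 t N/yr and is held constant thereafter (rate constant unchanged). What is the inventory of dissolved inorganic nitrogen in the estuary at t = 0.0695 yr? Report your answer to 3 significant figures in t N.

The sink rate constant is k = F₀/M₀ = 38820/1462 = 26.55 yr⁻¹.
Solving dM/dt = F₁ − kM with M(0) = M₀ gives M(t) = F₁/k + (M₀ − F₁/k)·e^(−kt).
F₁/k = 77490/26.55 = 2918.4 t N; kt = 26.55 × 0.0695 = 1.845, e^(−kt) = 0.1580.
M(0.0695) = 2918.4 + (1462 − 2918.4) × 0.1580 = 2918.4 − 230.0 = 2688.3 t N.

2690 t N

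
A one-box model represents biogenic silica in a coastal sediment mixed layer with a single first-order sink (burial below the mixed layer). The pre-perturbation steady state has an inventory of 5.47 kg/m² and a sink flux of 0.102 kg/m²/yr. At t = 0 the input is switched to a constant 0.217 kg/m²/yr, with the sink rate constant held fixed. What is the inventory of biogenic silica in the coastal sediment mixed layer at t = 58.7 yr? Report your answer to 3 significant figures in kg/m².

9.57 kg/m²

The sink rate constant is k = F₀/M₀ = 0.102/5.47 = 0.01865 yr⁻¹.
Solving dM/dt = F₁ − kM with M(0) = M₀ gives M(t) = F₁/k + (M₀ − F₁/k)·e^(−kt).
F₁/k = 0.217/0.01865 = 11.637 kg/m²; kt = 0.01865 × 58.7 = 1.095, e^(−kt) = 0.3347.
M(58.7) = 11.637 + (5.47 − 11.637) × 0.3347 = 11.637 − 2.064 = 9.5731 kg/m².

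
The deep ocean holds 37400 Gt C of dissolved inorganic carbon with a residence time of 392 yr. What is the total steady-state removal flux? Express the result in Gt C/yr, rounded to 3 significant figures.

95.4 Gt C/yr

F = M / τ = 37400 / 392 = 95.41 Gt C/yr.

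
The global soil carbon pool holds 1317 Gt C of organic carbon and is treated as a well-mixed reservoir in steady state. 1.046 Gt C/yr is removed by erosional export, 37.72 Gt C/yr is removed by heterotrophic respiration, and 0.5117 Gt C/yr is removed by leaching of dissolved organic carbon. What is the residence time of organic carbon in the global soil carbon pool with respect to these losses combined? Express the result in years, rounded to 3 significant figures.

33.5 yr

Total removal = 1.046 + 37.72 + 0.5117 = 39.278 Gt C/yr.
τ = M / ΣF_out = 1317 / 39.278 = 33.53 yr.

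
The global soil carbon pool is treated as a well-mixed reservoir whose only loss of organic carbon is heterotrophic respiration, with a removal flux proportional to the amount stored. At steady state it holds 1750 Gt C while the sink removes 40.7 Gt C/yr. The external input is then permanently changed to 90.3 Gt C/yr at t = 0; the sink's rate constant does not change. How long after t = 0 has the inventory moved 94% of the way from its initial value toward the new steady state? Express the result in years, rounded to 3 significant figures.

121 yr

τ = M₀/F₀ = 1750/40.7 = 43.00 yr.
The remaining gap fraction is e^(−t/τ); 94% covered ⇒ e^(−t/τ) = 0.0600.
t = −τ ln(0.0600) = 43.00 × 2.813 = 121.0 yr.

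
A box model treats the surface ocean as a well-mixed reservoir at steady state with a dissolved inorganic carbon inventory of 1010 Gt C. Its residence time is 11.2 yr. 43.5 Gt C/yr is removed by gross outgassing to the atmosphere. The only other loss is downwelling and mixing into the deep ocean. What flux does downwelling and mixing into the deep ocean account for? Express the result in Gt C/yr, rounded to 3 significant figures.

46.7 Gt C/yr

Total removal F = M/τ = 1010 / 11.2 = 90.18 Gt C/yr.
Downwelling and mixing into the deep ocean = F − (43.5) = 90.18 − 43.50 = 46.68 Gt C/yr.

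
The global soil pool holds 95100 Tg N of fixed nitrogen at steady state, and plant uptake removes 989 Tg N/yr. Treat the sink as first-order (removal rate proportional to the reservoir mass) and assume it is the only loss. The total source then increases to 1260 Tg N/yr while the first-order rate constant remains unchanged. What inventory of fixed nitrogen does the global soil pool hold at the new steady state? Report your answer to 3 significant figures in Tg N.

121000 Tg N

Rate constant k = F/M = 989 / 95100 = 0.01040 yr⁻¹.
At the new steady state, source = k·M_new ⇒ M_new = 1260 / 0.01040 = 121200 Tg N.
(Equivalently M_new = M × F_new/F_old = 95100 × 1260/989.)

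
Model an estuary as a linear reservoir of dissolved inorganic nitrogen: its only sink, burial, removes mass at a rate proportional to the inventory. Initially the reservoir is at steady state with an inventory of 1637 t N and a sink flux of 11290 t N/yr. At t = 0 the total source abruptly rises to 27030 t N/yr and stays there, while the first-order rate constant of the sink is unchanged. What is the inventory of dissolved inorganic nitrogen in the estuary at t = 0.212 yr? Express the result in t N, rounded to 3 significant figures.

τ = M₀/F₀ = 1637/11290 = 0.1450 yr; rate constant k = 1/τ.
New steady state M_∞ = F₁/k = F₁·τ = 27030 × 0.1450 = 3919.2 t N.
M(t) = M_∞ + (M₀ − M_∞)·e^(−t/τ); t/τ = 0.212/0.1450 = 1.462, so e^(−t/τ) = 0.2317.
M(t) = 3919.2 − 2282 × 0.2317 = 3390.3 t N.

3390 t N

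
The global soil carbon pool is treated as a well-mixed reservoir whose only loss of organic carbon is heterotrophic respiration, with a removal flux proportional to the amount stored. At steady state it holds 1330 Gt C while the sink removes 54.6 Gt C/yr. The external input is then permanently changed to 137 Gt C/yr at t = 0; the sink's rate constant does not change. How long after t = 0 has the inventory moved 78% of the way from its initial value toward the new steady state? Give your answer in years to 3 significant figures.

τ = M₀/F₀ = 1330/54.6 = 24.36 yr.
The remaining gap fraction is e^(−t/τ); 78% covered ⇒ e^(−t/τ) = 0.220.
t = −τ ln(0.220) = 24.36 × 1.514 = 36.88 yr.

36.9 yr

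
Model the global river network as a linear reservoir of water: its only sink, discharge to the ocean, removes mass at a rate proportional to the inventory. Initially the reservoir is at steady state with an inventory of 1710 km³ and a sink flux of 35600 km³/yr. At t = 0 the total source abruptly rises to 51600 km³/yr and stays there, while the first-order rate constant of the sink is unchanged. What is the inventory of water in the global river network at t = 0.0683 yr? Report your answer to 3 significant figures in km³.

τ = M₀/F₀ = 1710/35600 = 0.04803 yr; rate constant k = 1/τ.
New steady state M_∞ = F₁/k = F₁·τ = 51600 × 0.04803 = 2478.5 km³.
M(t) = M_∞ + (M₀ − M_∞)·e^(−t/τ); t/τ = 0.0683/0.04803 = 1.422, so e^(−t/τ) = 0.2413.
M(t) = 2478.5 − 768.5 × 0.2413 = 2293.1 km³.

2290 km³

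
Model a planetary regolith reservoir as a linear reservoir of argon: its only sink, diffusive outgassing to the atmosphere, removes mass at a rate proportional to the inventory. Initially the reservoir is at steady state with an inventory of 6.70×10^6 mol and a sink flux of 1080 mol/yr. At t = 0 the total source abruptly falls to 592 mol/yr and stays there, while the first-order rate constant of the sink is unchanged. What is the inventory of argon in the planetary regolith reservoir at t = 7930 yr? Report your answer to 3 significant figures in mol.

4.52×10^6 mol

Residence time τ = M₀/F₀ = 6204 yr. The eventual steady state is M_∞ = M₀·(F₁/F₀) = 6.70×10^6 × 592/1080 = 3.6726×10^6 mol.
The anomaly ΔM(t) = M(t) − M_∞ decays as ΔM₀·e^(−t/τ) with ΔM₀ = 6.70×10^6 − 3.6726×10^6 = 3.027×10^6 mol.
At t = 7930 yr, e^(−t/τ) = e^(−1.278) = 0.2785, so ΔM = 843200 mol and M = 3.6726×10^6 + 843200 = 4.5158×10^6 mol.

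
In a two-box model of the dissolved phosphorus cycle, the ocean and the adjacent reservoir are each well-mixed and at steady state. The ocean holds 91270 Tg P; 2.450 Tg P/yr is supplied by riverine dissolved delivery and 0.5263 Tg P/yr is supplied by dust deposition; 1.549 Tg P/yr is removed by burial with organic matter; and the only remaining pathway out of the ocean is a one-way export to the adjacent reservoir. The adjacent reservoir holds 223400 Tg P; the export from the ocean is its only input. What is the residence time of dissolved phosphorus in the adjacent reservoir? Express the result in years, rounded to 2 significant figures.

Balance the ocean: ΣF_in = 2.450 + 0.5263 = 2.9763 Tg P/yr.
Export to the adjacent reservoir = ΣF_in − (1.549) = 1.4273 Tg P/yr.
At steady state the output of the adjacent reservoir equals its input, 1.4273 Tg P/yr.
τ = M / F = 223400 / 1.4273 = 156500 yr.

160000 yr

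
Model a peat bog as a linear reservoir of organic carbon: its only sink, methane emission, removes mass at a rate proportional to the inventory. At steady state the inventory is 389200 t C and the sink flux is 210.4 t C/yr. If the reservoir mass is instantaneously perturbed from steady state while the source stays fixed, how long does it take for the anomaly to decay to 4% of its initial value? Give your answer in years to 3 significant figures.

For a linear reservoir the anomaly decays as exp(−t/τ) with τ = M/F = 389200/210.4 = 1850 yr.
exp(−t/τ) = 0.04 ⇒ t = −τ ln(0.04) = 1850 × 3.219 = 5954 yr.

5950 yr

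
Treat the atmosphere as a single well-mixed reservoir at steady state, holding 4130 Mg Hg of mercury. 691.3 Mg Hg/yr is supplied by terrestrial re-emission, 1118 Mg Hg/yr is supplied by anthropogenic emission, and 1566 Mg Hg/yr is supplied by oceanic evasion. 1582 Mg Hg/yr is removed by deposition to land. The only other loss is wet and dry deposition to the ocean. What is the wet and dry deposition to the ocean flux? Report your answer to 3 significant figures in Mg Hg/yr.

At steady state ΣF_in = ΣF_out.
ΣF_in = 691.3 + 1118 + 1566 = 3375.3 Mg Hg/yr.
Wet and dry deposition to the ocean flux = ΣF_in − (1582) = 3375.3 − 1582 = 1793 Mg Hg/yr.

1790 Mg Hg/yr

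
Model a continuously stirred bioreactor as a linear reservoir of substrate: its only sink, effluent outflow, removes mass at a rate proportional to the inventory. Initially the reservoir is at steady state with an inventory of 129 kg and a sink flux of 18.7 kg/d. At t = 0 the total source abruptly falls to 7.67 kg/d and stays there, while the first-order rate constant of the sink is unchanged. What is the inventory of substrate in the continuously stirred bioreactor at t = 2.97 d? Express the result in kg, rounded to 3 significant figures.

102 kg

τ = M₀/F₀ = 129/18.7 = 6.898 d; rate constant k = 1/τ.
New steady state M_∞ = F₁/k = F₁·τ = 7.67 × 6.898 = 52.911 kg.
M(t) = M_∞ + (M₀ − M_∞)·e^(−t/τ); t/τ = 2.97/6.898 = 0.4305, so e^(−t/τ) = 0.6502.
M(t) = 52.911 + 76.09 × 0.6502 = 102.38 kg.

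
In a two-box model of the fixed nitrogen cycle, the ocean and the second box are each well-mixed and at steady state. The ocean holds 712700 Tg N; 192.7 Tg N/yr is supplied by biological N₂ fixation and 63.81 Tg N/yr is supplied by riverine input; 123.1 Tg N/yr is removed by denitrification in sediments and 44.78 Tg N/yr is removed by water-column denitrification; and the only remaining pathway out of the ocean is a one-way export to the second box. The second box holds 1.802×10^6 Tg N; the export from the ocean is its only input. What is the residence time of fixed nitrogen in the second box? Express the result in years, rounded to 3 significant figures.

Balance the ocean: ΣF_in = 192.7 + 63.81 = 256.51 Tg N/yr.
Export to the second box = ΣF_in − (123.1 + 44.78) = 88.630 Tg N/yr.
At steady state the output of the second box equals its input, 88.630 Tg N/yr.
τ = M / F = 1.802×10^6 / 88.630 = 20330 yr.

20300 yr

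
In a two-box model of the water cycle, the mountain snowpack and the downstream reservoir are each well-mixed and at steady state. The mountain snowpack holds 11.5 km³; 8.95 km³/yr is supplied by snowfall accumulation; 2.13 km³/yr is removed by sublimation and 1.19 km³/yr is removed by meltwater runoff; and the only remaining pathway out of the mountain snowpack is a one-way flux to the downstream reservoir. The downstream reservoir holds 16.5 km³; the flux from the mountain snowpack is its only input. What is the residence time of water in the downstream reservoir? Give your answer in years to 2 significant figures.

Balance the mountain snowpack: ΣF_in = 8.9500 km³/yr.
Flux to the downstream reservoir = ΣF_in − (2.13 + 1.19) = 5.6300 km³/yr.
At steady state the output of the downstream reservoir equals its input, 5.6300 km³/yr.
τ = M / F = 16.5 / 5.6300 = 2.931 yr.

2.9 yr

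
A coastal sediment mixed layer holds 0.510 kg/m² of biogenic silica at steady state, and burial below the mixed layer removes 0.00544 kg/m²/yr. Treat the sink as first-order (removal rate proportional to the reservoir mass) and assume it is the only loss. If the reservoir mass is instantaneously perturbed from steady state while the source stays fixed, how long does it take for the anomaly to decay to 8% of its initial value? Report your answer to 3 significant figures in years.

237 yr

For a linear reservoir the anomaly decays as exp(−t/τ) with τ = M/F = 0.510/0.00544 = 93.75 yr.
exp(−t/τ) = 0.08 ⇒ t = −τ ln(0.08) = 93.75 × 2.526 = 236.8 yr.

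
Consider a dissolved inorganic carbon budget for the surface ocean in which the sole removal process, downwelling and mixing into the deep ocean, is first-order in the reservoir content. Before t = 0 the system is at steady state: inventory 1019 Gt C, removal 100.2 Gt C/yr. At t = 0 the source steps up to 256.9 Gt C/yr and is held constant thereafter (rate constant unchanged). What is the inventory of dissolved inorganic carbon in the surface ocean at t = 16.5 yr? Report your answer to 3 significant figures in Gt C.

2300 Gt C

Residence time τ = M₀/F₀ = 10.17 yr. The eventual steady state is M_∞ = M₀·(F₁/F₀) = 1019 × 256.9/100.2 = 2612.6 Gt C.
The anomaly ΔM(t) = M(t) − M_∞ decays as ΔM₀·e^(−t/τ) with ΔM₀ = 1019 − 2612.6 = −1594 Gt C.
At t = 16.5 yr, e^(−t/τ) = e^(−1.622) = 0.1974, so ΔM = −314.6 Gt C and M = 2612.6 − 314.6 = 2298.0 Gt C.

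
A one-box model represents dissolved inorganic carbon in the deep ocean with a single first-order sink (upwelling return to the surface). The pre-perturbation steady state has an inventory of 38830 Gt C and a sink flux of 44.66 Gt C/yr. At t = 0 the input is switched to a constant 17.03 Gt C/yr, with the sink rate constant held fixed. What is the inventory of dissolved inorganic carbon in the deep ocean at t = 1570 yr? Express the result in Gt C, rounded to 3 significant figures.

τ = M₀/F₀ = 38830/44.66 = 869.5 yr; rate constant k = 1/τ.
New steady state M_∞ = F₁/k = F₁·τ = 17.03 × 869.5 = 14807 Gt C.
M(t) = M_∞ + (M₀ − M_∞)·e^(−t/τ); t/τ = 1570/869.5 = 1.806, so e^(−t/τ) = 0.1644.
M(t) = 14807 + 24020 × 0.1644 = 18755 Gt C.

18800 Gt C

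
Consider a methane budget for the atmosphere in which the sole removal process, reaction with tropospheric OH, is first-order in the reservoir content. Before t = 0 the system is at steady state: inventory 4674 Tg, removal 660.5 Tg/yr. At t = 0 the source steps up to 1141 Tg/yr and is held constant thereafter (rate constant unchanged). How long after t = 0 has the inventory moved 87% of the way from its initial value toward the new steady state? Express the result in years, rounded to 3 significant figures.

τ = M₀/F₀ = 4674/660.5 = 7.076 yr.
The remaining gap fraction is e^(−t/τ); 87% covered ⇒ e^(−t/τ) = 0.130.
t = −τ ln(0.130) = 7.076 × 2.040 = 14.44 yr.

14.4 yr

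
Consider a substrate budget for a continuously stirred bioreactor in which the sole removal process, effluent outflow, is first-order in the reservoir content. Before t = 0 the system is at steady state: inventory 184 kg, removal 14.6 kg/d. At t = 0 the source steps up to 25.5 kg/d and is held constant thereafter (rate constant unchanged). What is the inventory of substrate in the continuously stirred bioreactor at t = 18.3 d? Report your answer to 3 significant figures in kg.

289 kg

The sink rate constant is k = F₀/M₀ = 14.6/184 = 0.07935 d⁻¹.
Solving dM/dt = F₁ − kM with M(0) = M₀ gives M(t) = F₁/k + (M₀ − F₁/k)·e^(−kt).
F₁/k = 25.5/0.07935 = 321.37 kg; kt = 0.07935 × 18.3 = 1.452, e^(−kt) = 0.2341.
M(18.3) = 321.37 + (184 − 321.37) × 0.2341 = 321.37 − 32.16 = 289.21 kg.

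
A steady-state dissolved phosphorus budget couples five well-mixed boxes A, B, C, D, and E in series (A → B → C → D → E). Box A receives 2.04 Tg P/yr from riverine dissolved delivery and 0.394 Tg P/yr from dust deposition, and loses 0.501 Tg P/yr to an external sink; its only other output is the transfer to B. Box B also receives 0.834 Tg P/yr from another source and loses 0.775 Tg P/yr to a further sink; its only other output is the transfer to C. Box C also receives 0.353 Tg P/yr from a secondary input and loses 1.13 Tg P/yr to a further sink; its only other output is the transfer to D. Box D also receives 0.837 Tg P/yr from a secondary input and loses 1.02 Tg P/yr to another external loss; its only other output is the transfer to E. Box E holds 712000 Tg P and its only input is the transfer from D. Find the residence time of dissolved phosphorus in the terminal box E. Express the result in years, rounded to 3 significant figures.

690000 yr

Box A: F(A→B) = (2.04 + 0.394) − 0.501 = 1.9330 Tg P/yr.
Box B: F(B→C) = (1.9330 + 0.834) − 0.775 = 1.9920 Tg P/yr.
Box C: F(C→D) = (1.9920 + 0.353) − 1.13 = 1.2150 Tg P/yr.
Box D: F(D→E) = (1.2150 + 0.837) − 1.02 = 1.0320 Tg P/yr.
Box E throughput = its input = 1.0320 Tg P/yr; τ = 712000 / 1.0320 = 689900 yr.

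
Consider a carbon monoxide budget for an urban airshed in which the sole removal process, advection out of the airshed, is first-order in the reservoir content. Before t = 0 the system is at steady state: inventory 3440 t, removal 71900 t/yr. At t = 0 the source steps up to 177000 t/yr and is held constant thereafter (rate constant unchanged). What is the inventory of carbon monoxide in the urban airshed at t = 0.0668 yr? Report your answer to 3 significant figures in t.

τ = M₀/F₀ = 3440/71900 = 0.04784 yr; rate constant k = 1/τ.
New steady state M_∞ = F₁/k = F₁·τ = 177000 × 0.04784 = 8468.4 t.
M(t) = M_∞ + (M₀ − M_∞)·e^(−t/τ); t/τ = 0.0668/0.04784 = 1.396, so e^(−t/τ) = 0.2475.
M(t) = 8468.4 − 5028 × 0.2475 = 7223.7 t.

7220 t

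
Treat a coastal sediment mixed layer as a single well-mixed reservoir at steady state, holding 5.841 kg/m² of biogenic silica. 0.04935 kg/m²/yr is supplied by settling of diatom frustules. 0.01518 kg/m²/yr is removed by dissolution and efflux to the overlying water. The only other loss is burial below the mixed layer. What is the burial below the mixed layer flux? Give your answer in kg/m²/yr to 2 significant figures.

At steady state ΣF_in = ΣF_out.
ΣF_in = 0.049350 kg/m²/yr.
Burial below the mixed layer flux = ΣF_in − (0.01518) = 0.049350 − 0.01518 = 0.03417 kg/m²/yr.

0.034 kg/m²/yr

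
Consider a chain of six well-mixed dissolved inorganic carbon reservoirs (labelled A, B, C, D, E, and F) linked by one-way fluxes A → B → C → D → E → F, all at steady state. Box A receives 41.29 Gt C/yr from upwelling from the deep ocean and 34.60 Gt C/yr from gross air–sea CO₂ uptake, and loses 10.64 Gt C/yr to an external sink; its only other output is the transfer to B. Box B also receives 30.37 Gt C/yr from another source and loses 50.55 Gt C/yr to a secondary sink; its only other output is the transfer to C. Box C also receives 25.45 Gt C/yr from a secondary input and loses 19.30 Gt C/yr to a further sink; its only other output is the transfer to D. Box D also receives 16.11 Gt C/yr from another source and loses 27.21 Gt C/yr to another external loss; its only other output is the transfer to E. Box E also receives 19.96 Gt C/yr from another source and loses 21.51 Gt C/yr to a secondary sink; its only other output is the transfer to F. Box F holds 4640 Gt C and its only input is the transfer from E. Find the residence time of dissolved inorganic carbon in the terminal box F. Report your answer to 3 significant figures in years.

Box A: F(A→B) = (41.29 + 34.60) − 10.64 = 65.250 Gt C/yr.
Box B: F(B→C) = (65.250 + 30.37) − 50.55 = 45.070 Gt C/yr.
Box C: F(C→D) = (45.070 + 25.45) − 19.30 = 51.220 Gt C/yr.
Box D: F(D→E) = (51.220 + 16.11) − 27.21 = 40.120 Gt C/yr.
Box E: F(E→F) = (40.120 + 19.96) − 21.51 = 38.570 Gt C/yr.
Box F throughput = its input = 38.570 Gt C/yr; τ = 4640 / 38.570 = 120.3 yr.

120 yr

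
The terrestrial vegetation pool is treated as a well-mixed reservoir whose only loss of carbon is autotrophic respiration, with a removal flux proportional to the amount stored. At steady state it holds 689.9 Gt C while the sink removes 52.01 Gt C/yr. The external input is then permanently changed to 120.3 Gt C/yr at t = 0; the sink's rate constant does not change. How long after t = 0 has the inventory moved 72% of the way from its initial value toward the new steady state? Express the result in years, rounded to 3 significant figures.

16.9 yr

τ = M₀/F₀ = 689.9/52.01 = 13.26 yr.
The remaining gap fraction is e^(−t/τ); 72% covered ⇒ e^(−t/τ) = 0.280.
t = −τ ln(0.280) = 13.26 × 1.273 = 16.89 yr.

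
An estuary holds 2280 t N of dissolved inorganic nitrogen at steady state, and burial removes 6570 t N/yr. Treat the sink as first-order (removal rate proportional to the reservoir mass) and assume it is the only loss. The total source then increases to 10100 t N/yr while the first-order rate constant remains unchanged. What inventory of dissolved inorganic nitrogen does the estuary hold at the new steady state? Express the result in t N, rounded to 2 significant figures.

Rate constant k = F/M = 6570 / 2280 = 2.882 yr⁻¹.
At the new steady state, source = k·M_new ⇒ M_new = 10100 / 2.882 = 3505 t N.
(Equivalently M_new = M × F_new/F_old = 2280 × 10100/6570.)

3500 t N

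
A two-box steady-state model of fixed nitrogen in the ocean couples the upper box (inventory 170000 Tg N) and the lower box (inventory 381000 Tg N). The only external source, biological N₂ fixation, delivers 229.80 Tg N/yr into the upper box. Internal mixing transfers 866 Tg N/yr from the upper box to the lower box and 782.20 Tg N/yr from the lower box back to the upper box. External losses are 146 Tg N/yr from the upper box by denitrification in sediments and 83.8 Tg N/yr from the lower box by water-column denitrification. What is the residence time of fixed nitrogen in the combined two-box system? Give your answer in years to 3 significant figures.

2400 yr

Residence time in the combined system uses the total inventory and the total *external* removal — internal exchanges between the two boxes cancel.
M_total = 170000 + 381000 = 551000 Tg N.
ΣF_external_out = 146 + 83.8 = 229.80 Tg N/yr.
τ = M_total / ΣF_ext = 551000 / 229.80 = 2398 yr.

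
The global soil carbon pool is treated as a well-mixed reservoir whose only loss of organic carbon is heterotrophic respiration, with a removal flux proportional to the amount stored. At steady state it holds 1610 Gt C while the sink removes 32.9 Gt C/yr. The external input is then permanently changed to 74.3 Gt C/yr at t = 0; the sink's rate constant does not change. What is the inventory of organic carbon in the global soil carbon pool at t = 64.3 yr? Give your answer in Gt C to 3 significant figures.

3090 Gt C

Residence time τ = M₀/F₀ = 48.94 yr. The eventual steady state is M_∞ = M₀·(F₁/F₀) = 1610 × 74.3/32.9 = 3636.0 Gt C.
The anomaly ΔM(t) = M(t) − M_∞ decays as ΔM₀·e^(−t/τ) with ΔM₀ = 1610 − 3636.0 = −2026 Gt C.
At t = 64.3 yr, e^(−t/τ) = e^(−1.314) = 0.2688, so ΔM = −544.5 Gt C and M = 3636.0 − 544.5 = 3091.5 Gt C.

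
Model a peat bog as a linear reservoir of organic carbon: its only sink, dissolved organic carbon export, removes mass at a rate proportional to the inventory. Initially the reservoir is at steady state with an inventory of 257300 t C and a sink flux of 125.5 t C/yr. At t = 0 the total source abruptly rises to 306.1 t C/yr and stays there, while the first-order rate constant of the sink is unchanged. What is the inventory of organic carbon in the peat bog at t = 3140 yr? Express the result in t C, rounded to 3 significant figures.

548000 t C

Residence time τ = M₀/F₀ = 2050 yr. The eventual steady state is M_∞ = M₀·(F₁/F₀) = 257300 × 306.1/125.5 = 627570 t C.
The anomaly ΔM(t) = M(t) − M_∞ decays as ΔM₀·e^(−t/τ) with ΔM₀ = 257300 − 627570 = −370300 t C.
At t = 3140 yr, e^(−t/τ) = e^(−1.532) = 0.2162, so ΔM = −80050 t C and M = 627570 − 80050 = 547520 t C.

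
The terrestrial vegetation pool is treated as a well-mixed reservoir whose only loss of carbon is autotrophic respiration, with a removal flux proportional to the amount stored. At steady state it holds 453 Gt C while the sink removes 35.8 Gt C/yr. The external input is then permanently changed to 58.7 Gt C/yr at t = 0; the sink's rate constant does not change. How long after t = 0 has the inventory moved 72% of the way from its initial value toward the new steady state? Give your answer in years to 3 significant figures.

16.1 yr

τ = M₀/F₀ = 453/35.8 = 12.65 yr.
The remaining gap fraction is e^(−t/τ); 72% covered ⇒ e^(−t/τ) = 0.280.
t = −τ ln(0.280) = 12.65 × 1.273 = 16.11 yr.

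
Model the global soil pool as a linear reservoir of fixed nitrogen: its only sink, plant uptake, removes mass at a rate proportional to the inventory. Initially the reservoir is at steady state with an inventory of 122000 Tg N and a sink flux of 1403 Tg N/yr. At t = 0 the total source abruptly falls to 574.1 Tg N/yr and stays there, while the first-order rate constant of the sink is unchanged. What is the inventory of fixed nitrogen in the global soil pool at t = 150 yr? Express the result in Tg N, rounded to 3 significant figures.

τ = M₀/F₀ = 122000/1403 = 86.96 yr; rate constant k = 1/τ.
New steady state M_∞ = F₁/k = F₁·τ = 574.1 × 86.96 = 49922 Tg N.
M(t) = M_∞ + (M₀ − M_∞)·e^(−t/τ); t/τ = 150/86.96 = 1.725, so e^(−t/τ) = 0.1782.
M(t) = 49922 + 72080 × 0.1782 = 62764 Tg N.

62800 Tg N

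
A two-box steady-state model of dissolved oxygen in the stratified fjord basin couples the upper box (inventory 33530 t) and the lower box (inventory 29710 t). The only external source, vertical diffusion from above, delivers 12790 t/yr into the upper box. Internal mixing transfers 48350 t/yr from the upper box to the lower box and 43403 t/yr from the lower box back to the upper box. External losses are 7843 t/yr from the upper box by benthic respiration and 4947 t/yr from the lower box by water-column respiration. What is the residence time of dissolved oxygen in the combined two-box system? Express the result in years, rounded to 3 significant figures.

Residence time in the combined system uses the total inventory and the total *external* removal — internal exchanges between the two boxes cancel.
M_total = 33530 + 29710 = 63240 t.
ΣF_external_out = 7843 + 4947 = 12790 t/yr.
τ = M_total / ΣF_ext = 63240 / 12790 = 4.944 yr.

4.94 yr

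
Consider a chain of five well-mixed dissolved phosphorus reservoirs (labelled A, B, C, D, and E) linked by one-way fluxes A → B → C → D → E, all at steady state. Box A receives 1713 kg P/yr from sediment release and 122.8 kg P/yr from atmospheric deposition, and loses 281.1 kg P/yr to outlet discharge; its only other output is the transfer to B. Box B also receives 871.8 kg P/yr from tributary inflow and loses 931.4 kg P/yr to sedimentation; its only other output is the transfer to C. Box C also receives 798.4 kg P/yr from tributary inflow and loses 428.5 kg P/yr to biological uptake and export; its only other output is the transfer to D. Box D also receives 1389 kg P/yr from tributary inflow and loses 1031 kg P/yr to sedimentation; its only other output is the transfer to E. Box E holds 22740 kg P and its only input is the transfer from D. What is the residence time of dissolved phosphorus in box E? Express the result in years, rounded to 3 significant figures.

Box A: F(A→B) = (1713 + 122.8) − 281.1 = 1554.7 kg P/yr.
Box B: F(B→C) = (1554.7 + 871.8) − 931.4 = 1495.1 kg P/yr.
Box C: F(C→D) = (1495.1 + 798.4) − 428.5 = 1865.0 kg P/yr.
Box D: F(D→E) = (1865.0 + 1389) − 1031 = 2223.0 kg P/yr.
Box E throughput = its input = 2223.0 kg P/yr; τ = 22740 / 2223.0 = 10.23 yr.

10.2 yr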